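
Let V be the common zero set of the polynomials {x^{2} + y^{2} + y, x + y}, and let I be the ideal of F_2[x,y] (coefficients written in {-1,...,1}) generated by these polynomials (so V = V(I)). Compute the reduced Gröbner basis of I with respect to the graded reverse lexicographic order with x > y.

f_1 = x^{2} + y^{2} + y, LT = x^{2}.
f_2 = x + y, LT = x.

S(f_1,f_2): lcm = x^{2}. S = xy + y^{2} + y.
  leading term xy: subtract (y)·f_2 from xy + y^{2} + y → y
  leading term y: no divisor's leading term divides it; move y to the remainder.
  remainder y ≠ 0; add g_3 = y to the basis.

The other S-polynomials (S(f_1,g_3), S(f_2,g_3)) all reduce to 0 modulo the current basis, so we have a Gröbner basis.
Inter-reduce: drop elements whose leading term is divisible by another's, tail-reduce, and make monic.

G = {x, y}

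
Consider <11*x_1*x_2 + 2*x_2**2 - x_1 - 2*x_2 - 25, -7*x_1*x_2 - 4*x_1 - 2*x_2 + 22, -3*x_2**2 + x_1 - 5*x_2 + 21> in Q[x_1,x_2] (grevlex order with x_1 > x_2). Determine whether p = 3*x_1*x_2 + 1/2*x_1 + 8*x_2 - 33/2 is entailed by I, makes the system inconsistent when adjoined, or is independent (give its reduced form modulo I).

Adjoining 3*x_1*x_2 + 1/2*x_1 + 8*x_2 - 33/2 makes the ideal the whole ring: the system is inconsistent.

First compute the reduced Gröbner basis of I by Buchberger's algorithm.
f_1 = 11*x_1*x_2 + 2*x_2**2 - x_1 - 2*x_2 - 25, LT = x_1*x_2.
f_2 = -7*x_1*x_2 - 4*x_1 - 2*x_2 + 22, LT = x_1*x_2.
f_3 = -3*x_2**2 + x_1 - 5*x_2 + 21, LT = x_2**2.

S(f_1,f_2): lcm = x_1*x_2. S = 2/11*x_2**2 - 51/77*x_1 - 36/77*x_2 + 67/77.
  leading term x_2**2: subtract (-2/33)·f_3 from 2/11*x_2**2 - 51/77*x_1 - 36/77*x_2 + 67/77 → -139/231*x_1 - 178/231*x_2 + 15/7
  leading term x_1: no divisor's leading term divides it; move -139/231*x_1 to the remainder.
  leading term x_2: no divisor's leading term divides it; move -178/231*x_2 to the remainder.
  leading term 1: no divisor's leading term divides it; move 15/7 to the remainder.
  remainder -139/231*x_1 - 178/231*x_2 + 15/7 ≠ 0; add h_4 = -139/231*x_1 - 178/231*x_2 + 15/7 to the basis.

S(f_1,f_3): lcm = x_1*x_2**2. S = 2/11*x_2**3 + 1/3*x_1**2 - 58/33*x_1*x_2 - 2/11*x_2**2 + 7*x_1 - 25/11*x_2.
  leading term x_2**3: subtract (-2/33*x_2)·f_3 from 2/11*x_2**3 + 1/3*x_1**2 - 58/33*x_1*x_2 - 2/11*x_2**2 + 7*x_1 - 25/11*x_2 → 1/3*x_1**2 - 56/33*x_1*x_2 - 16/33*x_2**2 + 7*x_1 - x_2
  leading term x_1**2: subtract (-77/139*x_1)·h_4 from 1/3*x_1**2 - 56/33*x_1*x_2 - 16/33*x_2**2 + 7*x_1 - x_2 → -9742/4587*x_1*x_2 - 16/33*x_2**2 + 1138/139*x_1 - x_2
  leading term x_1*x_2: subtract (-9742/50457)·f_1 from -9742/4587*x_1*x_2 - 16/33*x_2**2 + 1138/139*x_1 - x_2 → -1660/16819*x_2**2 + 403352/50457*x_1 - 69941/50457*x_2 - 243550/50457
  leading term x_2**2: subtract (1660/50457)·f_3 from -1660/16819*x_2**2 + 403352/50457*x_1 - 69941/50457*x_2 - 243550/50457 → 401692/50457*x_1 - 20547/16819*x_2 - 25310/4587
  leading term x_1: subtract (-2811844/212531)·h_4 from 401692/50457*x_1 - 20547/16819*x_2 - 25310/4587 → -7279025/637593*x_2 + 14558050/637593
  leading term x_2: no divisor's leading term divides it; move -7279025/637593*x_2 to the remainder.
  leading term 1: no divisor's leading term divides it; move 14558050/637593 to the remainder.
  remainder -7279025/637593*x_2 + 14558050/637593 ≠ 0; add h_5 = -7279025/637593*x_2 + 14558050/637593 to the basis.

S(f_2,f_3): lcm = x_1*x_2**2. S = 1/3*x_1**2 - 23/21*x_1*x_2 + 2/7*x_2**2 + 7*x_1 - 22/7*x_2.
  leading term x_1**2: subtract (-77/139*x_1)·h_4 from 1/3*x_1**2 - 23/21*x_1*x_2 + 2/7*x_2**2 + 7*x_1 - 22/7*x_2 → -1481/973*x_1*x_2 + 2/7*x_2**2 + 1138/139*x_1 - 22/7*x_2
  leading term x_1*x_2: subtract (-1481/10703)·f_1 from -1481/973*x_1*x_2 + 2/7*x_2**2 + 1138/139*x_1 - 22/7*x_2 → 860/1529*x_2**2 + 86145/10703*x_1 - 36600/10703*x_2 - 37025/10703
  leading term x_2**2: subtract (-860/4587)·f_3 from 860/1529*x_2**2 + 86145/10703*x_1 - 36600/10703*x_2 - 37025/10703 → 264455/32109*x_1 - 139900/32109*x_2 + 465/973
  leading term x_1: subtract (-264455/19321)·h_4 from 264455/32109*x_1 - 139900/32109*x_2 + 465/973 → -2015730/135247*x_2 + 4031460/135247
  leading term x_2: subtract (594/455)·h_5 from -2015730/135247*x_2 + 4031460/135247 → 0
  remainder 0.

S(f_1,h_4): lcm = x_1*x_2. S = -1680/1529*x_2**2 - 1/11*x_1 + 5167/1529*x_2 - 25/11.
  leading term x_2**2: subtract (560/1529)·f_3 from -1680/1529*x_2**2 - 1/11*x_1 + 5167/1529*x_2 - 25/11 → -699/1529*x_1 + 7967/1529*x_2 - 1385/139
  leading term x_1: subtract (14679/19321)·h_4 from -699/1529*x_1 + 7967/1529*x_2 - 1385/139 → 111985/19321*x_2 - 223970/19321
  leading term x_2: subtract (-33/65)·h_5 from 111985/19321*x_2 - 223970/19321 → 0
  remainder 0.

S(f_2,h_4): lcm = x_1*x_2. S = -178/139*x_2**2 + 4/7*x_1 + 3743/973*x_2 - 22/7.
  leading term x_2**2: subtract (178/417)·f_3 from -178/139*x_2**2 + 4/7*x_1 + 3743/973*x_2 - 22/7 → 422/2919*x_1 + 17459/2919*x_2 - 11780/973
  leading term x_1: subtract (-4642/19321)·h_4 from 422/2919*x_1 + 17459/2919*x_2 - 11780/973 → 111985/19321*x_2 - 223970/19321
  leading term x_2: subtract (-33/65)·h_5 from 111985/19321*x_2 - 223970/19321 → 0
  remainder 0.

S(f_3,h_4): leading monomials are coprime, so the S-polynomial reduces to 0 (Buchberger's first criterion).
S(f_1,h_5): lcm = x_1*x_2. S = 2/11*x_2**2 + 21/11*x_1 - 2/11*x_2 - 25/11.
  leading term x_2**2: subtract (-2/33)·f_3 from 2/11*x_2**2 + 21/11*x_1 - 2/11*x_2 - 25/11 → 65/33*x_1 - 16/33*x_2 - 1
  leading term x_1: subtract (-455/139)·h_4 from 65/33*x_1 - 16/33*x_2 - 1 → -418/139*x_2 + 836/139
  leading term x_2: subtract (1917366/7279025)·h_5 from -418/139*x_2 + 836/139 → 0
  remainder 0.

S(f_2,h_5): lcm = x_1*x_2. S = 18/7*x_1 + 2/7*x_2 - 22/7.
  leading term x_1: subtract (-594/139)·h_4 from 18/7*x_1 + 2/7*x_2 - 22/7 → -418/139*x_2 + 836/139
  leading term x_2: subtract (1917366/7279025)·h_5 from -418/139*x_2 + 836/139 → 0
  remainder 0.

S(f_3,h_5): lcm = x_2**2. S = -1/3*x_1 + 11/3*x_2 - 7.
  leading term x_1: subtract (77/139)·h_4 from -1/3*x_1 + 11/3*x_2 - 7 → 569/139*x_2 - 1138/139
  leading term x_2: subtract (-2610003/7279025)·h_5 from 569/139*x_2 - 1138/139 → 0
  remainder 0.

S(h_4,h_5): leading monomials are coprime, so the S-polynomial reduces to 0 (Buchberger's first criterion).
Every S-polynomial of the final basis reduces to 0, so we have a Gröbner basis.
Inter-reduce: drop elements whose leading term is divisible by another's, tail-reduce, and make monic.
Reduced Gröbner basis: {x_1 - 1, x_2 - 2}.
Label its elements g_1 = x_1 - 1, g_2 = x_2 - 2.

Reduce p = 3*x_1*x_2 + 1/2*x_1 + 8*x_2 - 33/2 modulo G:
  leading term x_1*x_2: subtract (3*x_2)·g_1 from 3*x_1*x_2 + 1/2*x_1 + 8*x_2 - 33/2 → 1/2*x_1 + 11*x_2 - 33/2
  leading term x_1: subtract (1/2)·g_1 from 1/2*x_1 + 11*x_2 - 33/2 → 11*x_2 - 16
  leading term x_2: subtract (11)·g_2 from 11*x_2 - 16 → 6
  leading term 1: no divisor's leading term divides it; move 6 to the remainder.
  normal form = 6.
The normal form is nonzero, so p ∉ I. Since p minus its normal form lies in I, I + (p) = I + (r) where r = 6; decide whether this ideal is the whole ring.
Here r = 6 is a nonzero constant, hence a unit: 1 ∈ I + (p), the Gröbner basis of I + (p) is {1}, and the enlarged system has no common solution — adjoining p is inconsistent.

The remainder on division by a Gröbner basis is unique — it is the normal form.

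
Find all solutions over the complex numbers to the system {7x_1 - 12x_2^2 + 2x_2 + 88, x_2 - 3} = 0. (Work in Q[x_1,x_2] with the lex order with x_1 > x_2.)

{(2, 3)}

Compute a lex Gröbner basis by Buchberger's algorithm.
f_1 = 7x_1 - 12x_2^2 + 2x_2 + 88, LT = x_1.
f_2 = x_2 - 3, LT = x_2.

The S-polynomials (S(f_1,f_2)) all reduce to 0 modulo the current basis, so we have a Gröbner basis.
Inter-reduce: drop elements whose leading term is divisible by another's, tail-reduce, and make monic.
Reduced Gröbner basis: {x_1 - 2, x_2 - 3}.

A lex Gröbner basis eliminates variables successively. Here x_2 - 3 depends only on x_2, with roots {3}; lifting each root through the earlier basis elements recovers the full solutions.
  x_2 = 3: the earlier basis element becomes x_1 - 2 = 0, giving x_1 = 2 — point (2, 3).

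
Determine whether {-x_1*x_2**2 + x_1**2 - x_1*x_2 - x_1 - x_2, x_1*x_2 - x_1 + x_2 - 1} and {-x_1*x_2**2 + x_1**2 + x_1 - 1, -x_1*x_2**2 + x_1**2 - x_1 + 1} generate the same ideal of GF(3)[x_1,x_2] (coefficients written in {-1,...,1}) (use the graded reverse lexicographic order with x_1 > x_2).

No, the ideals differ.

Since reduced Gröbner bases are canonical representatives of ideals under a given ordering, it suffices to compute and compare them.
Buchberger on the first generating set:
f_1 = -x_1*x_2**2 + x_1**2 - x_1*x_2 - x_1 - x_2, LT = x_1*x_2**2.
f_2 = x_1*x_2 - x_1 + x_2 - 1, LT = x_1*x_2.

S(f_1,f_2): lcm = x_1*x_2**2. S = -x_1**2 - x_1*x_2 - x_2**2 + x_1 - x_2.
  reduce S modulo (f_1, f_2):
  remainder -x_1**2 - x_2**2 - 1 ≠ 0; add g_3 = -x_1**2 - x_2**2 - 1 to the basis.

S(f_1,g_3): lcm = x_1**2*x_2**2. S = -x_2**4 - x_1**3 + x_1**2*x_2 + x_1**2 + x_1*x_2 - x_2**2.
  reduce S modulo (f_1, f_2, g_3):
  remainder -x_2**4 - x_2**2 - 1 ≠ 0; add g_4 = -x_2**4 - x_2**2 - 1 to the basis.

S(f_2,g_3): lcm = x_1**2*x_2. S = -x_2**3 - x_1**2 + x_1*x_2 - x_1 - x_2.
  reduce S modulo (f_1, f_2, g_3, g_4):
  remainder -x_2**3 + x_2**2 + x_2 - 1 ≠ 0; add g_5 = -x_2**3 + x_2**2 + x_2 - 1 to the basis.

The other S-polynomials (S(f_1,g_4), S(f_2,g_4), S(g_3,g_4), S(f_1,g_5), S(f_2,g_5), S(g_3,g_5), S(g_4,g_5)) all reduce to 0 modulo the current basis, so we have a Gröbner basis.
Inter-reduce: drop elements whose leading term is divisible by another's, tail-reduce, and make monic.
Reduced Gröbner basis: {x_2**3 - x_2**2 - x_2 + 1, x_1**2 + x_2**2 + 1, x_1*x_2 - x_1 + x_2 - 1}.

Buchberger on the second generating set:
h_1 = -x_1*x_2**2 + x_1**2 + x_1 - 1, LT = x_1*x_2**2.
h_2 = -x_1*x_2**2 + x_1**2 - x_1 + 1, LT = x_1*x_2**2.

S(h_1,h_2): lcm = x_1*x_2**2. S = x_1 - 1.
  reduce S modulo (h_1, h_2):
  remainder x_1 - 1 ≠ 0; add k_3 = x_1 - 1 to the basis.

S(h_1,k_3): lcm = x_1*x_2**2. S = -x_1**2 + x_2**2 - x_1 + 1.
  reduce S modulo (h_1, h_2, k_3):
  remainder x_2**2 - 1 ≠ 0; add k_4 = x_2**2 - 1 to the basis.

The other S-polynomials (S(h_2,k_3), S(h_1,k_4), S(h_2,k_4), S(k_3,k_4)) all reduce to 0 modulo the current basis, so we have a Gröbner basis.
Inter-reduce: drop elements whose leading term is divisible by another's, tail-reduce, and make monic.
Reduced Gröbner basis: {x_2**2 - 1, x_1 - 1}.

The bases are distinct; the ideals are different.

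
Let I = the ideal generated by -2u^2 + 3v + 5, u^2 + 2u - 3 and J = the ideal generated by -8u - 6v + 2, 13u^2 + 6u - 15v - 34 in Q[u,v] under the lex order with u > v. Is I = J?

Yes, the ideals are equal.

Equality of ideals is decidable: compute both reduced Gröbner bases (unique for the ordering) and check whether they agree.
Buchberger on the first generating set:
f_1 = -2u^2 + 3v + 5, LT = u^2.
f_2 = u^2 + 2u - 3, LT = u^2.

S(f_1,f_2): lcm = u^2. S = -2u - 3/2v + 1/2.
  reduce S modulo (f_1, f_2):
  remainder -2u - 3/2v + 1/2 ≠ 0; add g_3 = -2u - 3/2v + 1/2 to the basis.

S(f_1,g_3): lcm = u^2. S = -3/4uv + 1/4u - 3/2v - 5/2.
  reduce S modulo (f_1, f_2, g_3):
  remainder 9/16v^2 - 15/8v - 39/16 ≠ 0; add g_4 = 9/16v^2 - 15/8v - 39/16 to the basis.

The other S-polynomials (S(f_2,g_3), S(f_1,g_4), S(f_2,g_4), S(g_3,g_4)) all reduce to 0 modulo the current basis, so we have a Gröbner basis.
Inter-reduce: drop elements whose leading term is divisible by another's, tail-reduce, and make monic.
Reduced Gröbner basis: {u + 3/4v - 1/4, v^2 - 10/3v - 13/3}.

Buchberger on the second generating set:
h_1 = -8u - 6v + 2, LT = u.
h_2 = 13u^2 + 6u - 15v - 34, LT = u^2.

S(h_1,h_2): lcm = u^2. S = 3/4uv - 37/52u + 15/13v + 34/13.
  reduce S modulo (h_1, h_2):
  remainder -9/16v^2 + 15/8v + 39/16 ≠ 0; add k_3 = -9/16v^2 + 15/8v + 39/16 to the basis.

The other S-polynomials (S(h_1,k_3), S(h_2,k_3)) all reduce to 0 modulo the current basis, so we have a Gröbner basis.
Inter-reduce: drop elements whose leading term is divisible by another's, tail-reduce, and make monic.
Reduced Gröbner basis: {u + 3/4v - 1/4, v^2 - 10/3v - 13/3}.

Same reduced basis, so the two generating sets span the same ideal.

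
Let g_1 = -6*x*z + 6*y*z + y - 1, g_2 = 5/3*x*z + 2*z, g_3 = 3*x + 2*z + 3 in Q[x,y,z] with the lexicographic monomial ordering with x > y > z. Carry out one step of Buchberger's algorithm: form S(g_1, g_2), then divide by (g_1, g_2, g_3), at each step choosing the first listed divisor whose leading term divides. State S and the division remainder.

lcm(LM(g_1), LM(g_2)) = x*z.
S = (lcm/LT(g_1))·g_1 − (lcm/LT(g_2))·g_2 = -y*z - 1/6*y - 6/5*z + 1/6.
Reduce S modulo (g_1, g_2, g_3) in that order:
  leading term y*z: no divisor's leading term divides it; move -y*z to the remainder.
  leading term y: no divisor's leading term divides it; move -1/6*y to the remainder.
  leading term z: no divisor's leading term divides it; move -6/5*z to the remainder.
  leading term 1: no divisor's leading term divides it; move 1/6 to the remainder.
The remainder -y*z - 1/6*y - 6/5*z + 1/6 is nonzero, so it would be added as the next basis element.

S(g_1, g_2) = -y*z - 1/6*y - 6/5*z + 1/6; remainder on division = -y*z - 1/6*y - 6/5*z + 1/6.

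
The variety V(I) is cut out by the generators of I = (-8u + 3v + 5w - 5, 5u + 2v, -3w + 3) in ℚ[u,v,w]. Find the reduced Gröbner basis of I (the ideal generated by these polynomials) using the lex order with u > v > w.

f_1 = -8u + 3v + 5w - 5, LT = u.
f_2 = 5u + 2v, LT = u.
f_3 = -3w + 3, LT = w.

S(f_1,f_2): lcm = u. S = -31/40v - ⅝w + ⅝.
  reduce S modulo (f_1, f_2, f_3):
  remainder -31/40v ≠ 0; add g_4 = -31/40v to the basis.

The other S-polynomials (S(f_1,f_3), S(f_2,f_3), S(f_1,g_4), S(f_2,g_4), S(f_3,g_4)) all reduce to 0 modulo the current basis, so we have a Gröbner basis.
Inter-reduce: drop elements whose leading term is divisible by another's, tail-reduce, and make monic.

G = {u, v, w - 1}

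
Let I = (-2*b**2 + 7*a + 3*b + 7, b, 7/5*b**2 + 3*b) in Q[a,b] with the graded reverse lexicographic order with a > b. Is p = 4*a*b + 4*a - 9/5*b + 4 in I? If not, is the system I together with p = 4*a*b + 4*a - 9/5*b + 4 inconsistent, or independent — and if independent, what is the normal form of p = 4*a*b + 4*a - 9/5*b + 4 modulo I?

First compute the reduced Gröbner basis of I by Buchberger's algorithm.
f_1 = -2*b**2 + 7*a + 3*b + 7, LT = b**2.
f_2 = b, LT = b.
f_3 = 7/5*b**2 + 3*b, LT = b**2.

S(f_1,f_2): lcm = b**2. S = -7/2*a - 3/2*b - 7/2.
  reduce S modulo (f_1, f_2, f_3):
  remainder -7/2*a - 7/2 ≠ 0; add h_4 = -7/2*a - 7/2 to the basis.

The other S-polynomials (S(f_1,f_3), S(f_2,f_3), S(f_1,h_4), S(f_2,h_4), S(f_3,h_4)) all reduce to 0 modulo the current basis, so we have a Gröbner basis.
Inter-reduce: drop elements whose leading term is divisible by another's, tail-reduce, and make monic.
Reduced Gröbner basis: {a + 1, b}.
Label its elements g_1 = a + 1, g_2 = b.

Reduce p = 4*a*b + 4*a - 9/5*b + 4 modulo G:
  leading term a*b: subtract (4*b)·g_1 from 4*a*b + 4*a - 9/5*b + 4 → 4*a - 29/5*b + 4
  leading term a: subtract (4)·g_1 from 4*a - 29/5*b + 4 → -29/5*b
  leading term b: subtract (-29/5)·g_2 from -29/5*b → 0
  normal form = 0.
Since the normal form is 0, p ∈ I.

4*a*b + 4*a - 9/5*b + 4 lies in I (it reduces to 0).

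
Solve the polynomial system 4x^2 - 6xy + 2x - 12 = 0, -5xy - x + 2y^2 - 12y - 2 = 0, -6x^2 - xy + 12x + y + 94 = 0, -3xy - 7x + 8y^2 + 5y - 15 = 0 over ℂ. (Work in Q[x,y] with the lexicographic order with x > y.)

Compute a lex Gröbner basis by Buchberger's algorithm.
f_1 = 4x^2 - 6xy + 2x - 12, LT = x^2.
f_2 = -5xy - x + 2y^2 - 12y - 2, LT = xy.
f_3 = -6x^2 - xy + 12x + y + 94, LT = x^2.
f_4 = -3xy - 7x + 8y^2 + 5y - 15, LT = xy.

S(f_1,f_2): lcm = x^2y. S = -1/5x^2 - 11/10xy^2 - 19/10xy - 2/5x - 3y.
  reduce S modulo (f_1, f_2, f_3, f_4):
  remainder 12/125x - 11/25y^3 + 231/125y^2 + 274/125y + 24/125 ≠ 0; add h_5 = 12/125x - 11/25y^3 + 231/125y^2 + 274/125y + 24/125 to the basis.

S(f_1,f_3): lcm = x^2. S = -5/3xy + 5/2x + 1/6y + 38/3.
  reduce S modulo (f_1, f_2, f_3, f_4, h_5):
  remainder 935/72y^3 - 1325/24y^2 - 2179/36y + 23/3 ≠ 0; add h_6 = 935/72y^3 - 1325/24y^2 - 2179/36y + 23/3 to the basis.

S(f_1,f_4): lcm = x^2y. S = -7/3x^2 + 7/6xy^2 + 13/6xy - 5x - 3y.
  reduce S modulo (f_1, f_2, f_3, f_4, h_5, h_6):
  remainder -1274/561y^2 + 7148/935y + 27814/2805 ≠ 0; add h_7 = -1274/561y^2 + 7148/935y + 27814/2805 to the basis.

S(f_2,f_3): lcm = x^2y. S = 1/5x^2 - 17/30xy^2 + 22/5xy + 2/5x + 1/6y^2 + 47/3y.
  reduce S modulo (f_1, f_2, f_3, f_4, h_5, h_6, h_7):
  remainder 77149/6370y + 77149/6370 ≠ 0; add h_8 = 77149/6370y + 77149/6370 to the basis.

The other S-polynomials (S(f_2,f_4), S(f_3,f_4), S(f_1,h_5), S(f_2,h_5), S(f_3,h_5), S(f_4,h_5), S(f_1,h_6), S(f_2,h_6), S(f_3,h_6), S(f_4,h_6), S(h_5,h_6), S(f_1,h_7), S(f_2,h_7), S(f_3,h_7), S(f_4,h_7), S(h_5,h_7), S(h_6,h_7), S(f_1,h_8), S(f_2,h_8), S(f_3,h_8), S(f_4,h_8), S(h_5,h_8), S(h_6,h_8), S(h_7,h_8)) all reduce to 0 modulo the current basis, so we have a Gröbner basis.
Inter-reduce: drop elements whose leading term is divisible by another's, tail-reduce, and make monic.
Reduced Gröbner basis: {x + 3, y + 1}.

From the last basis element, y + 1 = 0, so y takes values in {-1}. Each choice, substituted upward through the basis, yields the corresponding point(s) of the solution set.
  y = -1: the earlier basis element becomes x + 3 = 0, giving x = -3 — point (-3, -1).

{(-3, -1)}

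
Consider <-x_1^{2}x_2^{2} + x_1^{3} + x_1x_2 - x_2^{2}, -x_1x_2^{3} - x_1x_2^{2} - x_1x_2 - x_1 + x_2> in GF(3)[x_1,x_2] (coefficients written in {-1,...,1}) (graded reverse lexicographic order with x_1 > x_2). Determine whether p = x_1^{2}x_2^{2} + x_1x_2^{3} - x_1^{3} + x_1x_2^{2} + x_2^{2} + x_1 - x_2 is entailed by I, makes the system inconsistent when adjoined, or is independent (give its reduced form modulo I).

x_1^{2}x_2^{2} + x_1x_2^{3} - x_1^{3} + x_1x_2^{2} + x_2^{2} + x_1 - x_2 lies in I (it reduces to 0).

First compute the reduced Gröbner basis of I by Buchberger's algorithm.
f_1 = -x_1^{2}x_2^{2} + x_1^{3} + x_1x_2 - x_2^{2}, LT = x_1^{2}x_2^{2}.
f_2 = -x_1x_2^{3} - x_1x_2^{2} - x_1x_2 - x_1 + x_2, LT = x_1x_2^{3}.

S(f_1,f_2): lcm = x_1^{2}x_2^{3}. S = -x_1^{3}x_2 - x_1^{2}x_2^{2} - x_1^{2}x_2 - x_1x_2^{2} + x_2^{3} - x_1^{2} + x_1x_2.
  leading term x_1^{3}x_2: no divisor's leading term divides it; move -x_1^{3}x_2 to the remainder.
  leading term x_1^{2}x_2^{2}: subtract (1)·f_1 from -x_1^{2}x_2^{2} - x_1^{2}x_2 - x_1x_2^{2} + x_2^{3} - x_1^{2} + x_1x_2 → -x_1^{3} - x_1^{2}x_2 - x_1x_2^{2} + x_2^{3} - x_1^{2} + x_2^{2}
  leading term x_1^{3}: no divisor's leading term divides it; move -x_1^{3} to the remainder.
  leading term x_1^{2}x_2: no divisor's leading term divides it; move -x_1^{2}x_2 to the remainder.
  leading term x_1x_2^{2}: no divisor's leading term divides it; move -x_1x_2^{2} to the remainder.
  leading term x_2^{3}: no divisor's leading term divides it; move x_2^{3} to the remainder.
  leading term x_1^{2}: no divisor's leading term divides it; move -x_1^{2} to the remainder.
  leading term x_2^{2}: no divisor's leading term divides it; move x_2^{2} to the remainder.
  remainder -x_1^{3}x_2 - x_1^{3} - x_1^{2}x_2 - x_1x_2^{2} + x_2^{3} - x_1^{2} + x_2^{2} ≠ 0; add h_3 = -x_1^{3}x_2 - x_1^{3} - x_1^{2}x_2 - x_1x_2^{2} + x_2^{3} - x_1^{2} + x_2^{2} to the basis.

S(f_1,h_3): lcm = x_1^{3}x_2^{2}. S = -x_1^{4} - x_1^{3}x_2 - x_1^{2}x_2^{2} - x_1x_2^{3} + x_2^{4} + x_1^{2}x_2 + x_1x_2^{2} + x_2^{3}.
  leading term x_1^{4}: no divisor's leading term divides it; move -x_1^{4} to the remainder.
  leading term x_1^{3}x_2: subtract (1)·h_3 from -x_1^{3}x_2 - x_1^{2}x_2^{2} - x_1x_2^{3} + x_2^{4} + x_1^{2}x_2 + x_1x_2^{2} + x_2^{3} → -x_1^{2}x_2^{2} - x_1x_2^{3} + x_2^{4} + x_1^{3} - x_1^{2}x_2 - x_1x_2^{2} + x_1^{2} - x_2^{2}
  leading term x_1^{2}x_2^{2}: subtract (1)·f_1 from -x_1^{2}x_2^{2} - x_1x_2^{3} + x_2^{4} + x_1^{3} - x_1^{2}x_2 - x_1x_2^{2} + x_1^{2} - x_2^{2} → -x_1x_2^{3} + x_2^{4} - x_1^{2}x_2 - x_1x_2^{2} + x_1^{2} - x_1x_2
  leading term x_1x_2^{3}: subtract (1)·f_2 from -x_1x_2^{3} + x_2^{4} - x_1^{2}x_2 - x_1x_2^{2} + x_1^{2} - x_1x_2 → x_2^{4} - x_1^{2}x_2 + x_1^{2} + x_1 - x_2
  leading term x_2^{4}: no divisor's leading term divides it; move x_2^{4} to the remainder.
  leading term x_1^{2}x_2: no divisor's leading term divides it; move -x_1^{2}x_2 to the remainder.
  leading term x_1^{2}: no divisor's leading term divides it; move x_1^{2} to the remainder.
  leading term x_1: no divisor's leading term divides it; move x_1 to the remainder.
  leading term x_2: no divisor's leading term divides it; move -x_2 to the remainder.
  remainder -x_1^{4} + x_2^{4} - x_1^{2}x_2 + x_1^{2} + x_1 - x_2 ≠ 0; add h_4 = -x_1^{4} + x_2^{4} - x_1^{2}x_2 + x_1^{2} + x_1 - x_2 to the basis.

S(f_2,h_3): lcm = x_1^{3}x_2^{3}. S = -x_1^{2}x_2^{3} - x_1x_2^{4} + x_2^{5} + x_1^{3}x_2 - x_1^{2}x_2^{2} + x_2^{4} + x_1^{3} - x_1^{2}x_2.
  leading term x_1^{2}x_2^{3}: subtract (x_2)·f_1 from -x_1^{2}x_2^{3} - x_1x_2^{4} + x_2^{5} + x_1^{3}x_2 - x_1^{2}x_2^{2} + x_2^{4} + x_1^{3} - x_1^{2}x_2 → -x_1x_2^{4} + x_2^{5} - x_1^{2}x_2^{2} + x_2^{4} + x_1^{3} - x_1^{2}x_2 - x_1x_2^{2} + x_2^{3}
  leading term x_1x_2^{4}: subtract (x_2)·f_2 from -x_1x_2^{4} + x_2^{5} - x_1^{2}x_2^{2} + x_2^{4} + x_1^{3} - x_1^{2}x_2 - x_1x_2^{2} + x_2^{3} → x_2^{5} - x_1^{2}x_2^{2} + x_1x_2^{3} + x_2^{4} + x_1^{3} - x_1^{2}x_2 + x_2^{3} + x_1x_2 - x_2^{2}
  leading term x_2^{5}: no divisor's leading term divides it; move x_2^{5} to the remainder.
  leading term x_1^{2}x_2^{2}: subtract (1)·f_1 from -x_1^{2}x_2^{2} + x_1x_2^{3} + x_2^{4} + x_1^{3} - x_1^{2}x_2 + x_2^{3} + x_1x_2 - x_2^{2} → x_1x_2^{3} + x_2^{4} - x_1^{2}x_2 + x_2^{3}
  leading term x_1x_2^{3}: subtract (-1)·f_2 from x_1x_2^{3} + x_2^{4} - x_1^{2}x_2 + x_2^{3} → x_2^{4} - x_1^{2}x_2 - x_1x_2^{2} + x_2^{3} - x_1x_2 - x_1 + x_2
  leading term x_2^{4}: no divisor's leading term divides it; move x_2^{4} to the remainder.
  leading term x_1^{2}x_2: no divisor's leading term divides it; move -x_1^{2}x_2 to the remainder.
  leading term x_1x_2^{2}: no divisor's leading term divides it; move -x_1x_2^{2} to the remainder.
  leading term x_2^{3}: no divisor's leading term divides it; move x_2^{3} to the remainder.
  leading term x_1x_2: no divisor's leading term divides it; move -x_1x_2 to the remainder.
  leading term x_1: no divisor's leading term divides it; move -x_1 to the remainder.
  leading term x_2: no divisor's leading term divides it; move x_2 to the remainder.
  remainder x_2^{5} + x_2^{4} - x_1^{2}x_2 - x_1x_2^{2} + x_2^{3} - x_1x_2 - x_1 + x_2 ≠ 0; add h_5 = x_2^{5} + x_2^{4} - x_1^{2}x_2 - x_1x_2^{2} + x_2^{3} - x_1x_2 - x_1 + x_2 to the basis.

The other S-polynomials (S(f_1,h_4), S(f_2,h_4), S(h_3,h_4), S(f_1,h_5), S(f_2,h_5), S(h_3,h_5), S(h_4,h_5)) all reduce to 0 modulo the current basis, so we have a Gröbner basis.
Inter-reduce: drop elements whose leading term is divisible by another's, tail-reduce, and make monic.
Reduced Gröbner basis: {x_2^{5} + x_2^{4} - x_1^{2}x_2 - x_1x_2^{2} + x_2^{3} - x_1x_2 - x_1 + x_2, x_1^{4} - x_2^{4} + x_1^{2}x_2 - x_1^{2} - x_1 + x_2, x_1^{3}x_2 + x_1^{3} + x_1^{2}x_2 + x_1x_2^{2} - x_2^{3} + x_1^{2} - x_2^{2}, x_1^{2}x_2^{2} - x_1^{3} - x_1x_2 + x_2^{2}, x_1x_2^{3} + x_1x_2^{2} + x_1x_2 + x_1 - x_2}.
Label its elements g_1 = x_2^{5} + x_2^{4} - x_1^{2}x_2 - x_1x_2^{2} + x_2^{3} - x_1x_2 - x_1 + x_2, g_2 = x_1^{4} - x_2^{4} + x_1^{2}x_2 - x_1^{2} - x_1 + x_2, g_3 = x_1^{3}x_2 + x_1^{3} + x_1^{2}x_2 + x_1x_2^{2} - x_2^{3} + x_1^{2} - x_2^{2}, g_4 = x_1^{2}x_2^{2} - x_1^{3} - x_1x_2 + x_2^{2}, g_5 = x_1x_2^{3} + x_1x_2^{2} + x_1x_2 + x_1 - x_2.

Reduce p = x_1^{2}x_2^{2} + x_1x_2^{3} - x_1^{3} + x_1x_2^{2} + x_2^{2} + x_1 - x_2 modulo G:
  leading term x_1^{2}x_2^{2}: subtract (1)·g_4 from x_1^{2}x_2^{2} + x_1x_2^{3} - x_1^{3} + x_1x_2^{2} + x_2^{2} + x_1 - x_2 → x_1x_2^{3} + x_1x_2^{2} + x_1x_2 + x_1 - x_2
  leading term x_1x_2^{3}: subtract (1)·g_5 from x_1x_2^{3} + x_1x_2^{2} + x_1x_2 + x_1 - x_2 → 0
  normal form = 0.
Since the normal form is 0, p ∈ I.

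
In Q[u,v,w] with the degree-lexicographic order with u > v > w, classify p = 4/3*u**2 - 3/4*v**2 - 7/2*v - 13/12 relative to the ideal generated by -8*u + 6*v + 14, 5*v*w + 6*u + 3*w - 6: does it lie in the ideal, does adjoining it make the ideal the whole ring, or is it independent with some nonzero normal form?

Adjoining 4/3*u**2 - 3/4*v**2 - 7/2*v - 13/12 makes the ideal the whole ring: the system is inconsistent.

First compute the reduced Gröbner basis of I by Buchberger's algorithm.
f_1 = -8*u + 6*v + 14, LT = u.
f_2 = 5*v*w + 6*u + 3*w - 6, LT = v*w.

The S-polynomials (S(f_1,f_2)) all reduce to 0 modulo the current basis, so we have a Gröbner basis.
Inter-reduce: drop elements whose leading term is divisible by another's, tail-reduce, and make monic.
Reduced Gröbner basis: {v*w + 9/10*v + 3/5*w + 9/10, u - 3/4*v - 7/4}.
Label its elements g_1 = v*w + 9/10*v + 3/5*w + 9/10, g_2 = u - 3/4*v - 7/4.

Reduce p = 4/3*u**2 - 3/4*v**2 - 7/2*v - 13/12 modulo G:
  leading term u**2: subtract (4/3*u)·g_2 from 4/3*u**2 - 3/4*v**2 - 7/2*v - 13/12 → u*v - 3/4*v**2 + 7/3*u - 7/2*v - 13/12
  leading term u*v: subtract (v)·g_2 from u*v - 3/4*v**2 + 7/3*u - 7/2*v - 13/12 → 7/3*u - 7/4*v - 13/12
  leading term u: subtract (7/3)·g_2 from 7/3*u - 7/4*v - 13/12 → 3
  leading term 1: no divisor's leading term divides it; move 3 to the remainder.
  normal form = 3.
The normal form is nonzero, so p ∉ I. Since p minus its normal form lies in I, I + (p) = I + (r) where r = 3; decide whether this ideal is the whole ring.
Here r = 3 is a nonzero constant, hence a unit: 1 ∈ I + (p), the Gröbner basis of I + (p) is {1}, and the enlarged system has no common solution — adjoining p is inconsistent.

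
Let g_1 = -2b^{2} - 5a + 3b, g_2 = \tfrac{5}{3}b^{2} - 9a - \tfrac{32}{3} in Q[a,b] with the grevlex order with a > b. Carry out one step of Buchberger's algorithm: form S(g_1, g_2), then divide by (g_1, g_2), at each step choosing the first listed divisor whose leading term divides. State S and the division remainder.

S(g_1, g_2) = \tfrac{79}{10}a - \tfrac{3}{2}b + \tfrac{32}{5}; remainder on division = \tfrac{79}{10}a - \tfrac{3}{2}b + \tfrac{32}{5}.

lcm(LM(g_1), LM(g_2)) = b^{2}.
S = (lcm/LT(g_1))·g_1 − (lcm/LT(g_2))·g_2 = \tfrac{79}{10}a - \tfrac{3}{2}b + \tfrac{32}{5}.
Reduce S modulo (g_1, g_2) in that order:
  leading term a: no divisor's leading term divides it; move \tfrac{79}{10}a to the remainder.
  leading term b: no divisor's leading term divides it; move -\tfrac{3}{2}b to the remainder.
  leading term 1: no divisor's leading term divides it; move \tfrac{32}{5} to the remainder.
The remainder \tfrac{79}{10}a - \tfrac{3}{2}b + \tfrac{32}{5} is nonzero, so it would be added as the next basis element.
An S-polynomial is built so that the two leading terms cancel; whether anything survives reduction is exactly the Gröbner-basis criterion.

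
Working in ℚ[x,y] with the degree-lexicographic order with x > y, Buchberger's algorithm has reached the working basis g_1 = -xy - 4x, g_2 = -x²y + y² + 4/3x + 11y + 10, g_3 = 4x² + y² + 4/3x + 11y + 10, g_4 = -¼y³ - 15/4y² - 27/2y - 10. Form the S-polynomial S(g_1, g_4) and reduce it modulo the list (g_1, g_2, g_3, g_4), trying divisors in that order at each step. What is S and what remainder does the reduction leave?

lcm(LM(g_1), LM(g_4)) = xy³.
S = (lcm/LT(g_1))·g_1 − (lcm/LT(g_4))·g_4 = -11xy² - 54xy - 40x.
Reduce S modulo (g_1, g_2, g_3, g_4) in that order:
  leading term xy²: subtract (11y)·g_1 from -11xy² - 54xy - 40x → -10xy - 40x
  leading term xy: subtract (10)·g_1 from -10xy - 40x → 0
The remainder is 0, so this S-polynomial contributes no new basis element.
This is the inner loop of Buchberger's algorithm — each nonzero remainder becomes a new basis element.

S(g_1, g_4) = -11xy² - 54xy - 40x; remainder on division = 0.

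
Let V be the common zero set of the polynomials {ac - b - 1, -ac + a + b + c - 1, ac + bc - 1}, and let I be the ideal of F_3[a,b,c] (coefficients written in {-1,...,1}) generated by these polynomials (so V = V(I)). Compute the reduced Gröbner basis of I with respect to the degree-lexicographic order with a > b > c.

G = {b^{2} + b, bc + b, c^{2} + b + c + 1, a + c + 1}

f_1 = ac - b - 1, LT = ac.
f_2 = -ac + a + b + c - 1, LT = ac.
f_3 = ac + bc - 1, LT = ac.

S(f_1,f_2): lcm = ac. S = a + c + 1.
  reduce S modulo (f_1, f_2, f_3):
  remainder a + c + 1 ≠ 0; add g_4 = a + c + 1 to the basis.

S(f_1,f_3): lcm = ac. S = -bc - b.
  reduce S modulo (f_1, f_2, f_3, g_4):
  remainder -bc - b ≠ 0; add g_5 = -bc - b to the basis.

S(f_1,g_4): lcm = ac. S = -c^{2} - b - c - 1.
  reduce S modulo (f_1, f_2, f_3, g_4, g_5):
  remainder -c^{2} - b - c - 1 ≠ 0; add g_6 = -c^{2} - b - c - 1 to the basis.

S(f_1,g_5): lcm = abc. S = -ab - b^{2} - b.
  reduce S modulo (f_1, f_2, f_3, g_4, g_5, g_6):
  remainder -b^{2} - b ≠ 0; add g_7 = -b^{2} - b to the basis.

The other S-polynomials (S(f_2,f_3), S(f_2,g_4), S(f_3,g_4), S(f_2,g_5), S(f_3,g_5), S(g_4,g_5), S(f_1,g_6), S(f_2,g_6), S(f_3,g_6), S(g_4,g_6), S(g_5,g_6), S(f_1,g_7), S(f_2,g_7), S(f_3,g_7), S(g_4,g_7), S(g_5,g_7), S(g_6,g_7)) all reduce to 0 modulo the current basis, so we have a Gröbner basis.
Inter-reduce: drop elements whose leading term is divisible by another's, tail-reduce, and make monic.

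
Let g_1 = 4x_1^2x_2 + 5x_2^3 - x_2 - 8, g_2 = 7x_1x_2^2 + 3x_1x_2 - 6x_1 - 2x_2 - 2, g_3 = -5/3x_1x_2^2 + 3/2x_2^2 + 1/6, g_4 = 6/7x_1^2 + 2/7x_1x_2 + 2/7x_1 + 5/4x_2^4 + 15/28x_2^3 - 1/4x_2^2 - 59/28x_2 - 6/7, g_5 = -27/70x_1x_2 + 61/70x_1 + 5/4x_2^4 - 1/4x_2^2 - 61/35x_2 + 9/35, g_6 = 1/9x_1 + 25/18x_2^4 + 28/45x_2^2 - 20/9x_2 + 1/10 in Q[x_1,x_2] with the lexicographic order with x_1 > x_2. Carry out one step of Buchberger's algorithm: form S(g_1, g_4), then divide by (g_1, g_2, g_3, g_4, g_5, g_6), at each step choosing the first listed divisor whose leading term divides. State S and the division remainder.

lcm(LM(g_1), LM(g_4)) = x_1^2x_2.
S = (lcm/LT(g_1))·g_1 − (lcm/LT(g_4))·g_4 = -1/3x_1x_2^2 - 1/3x_1x_2 - 35/24x_2^5 - 5/8x_2^4 + 37/24x_2^3 + 59/24x_2^2 + 3/4x_2 - 2.
Reduce S modulo (g_1, g_2, g_3, g_4, g_5, g_6) in that order:
  leading term x_1x_2^2: subtract (-1/21)·g_2 from -1/3x_1x_2^2 - 1/3x_1x_2 - 35/24x_2^5 - 5/8x_2^4 + 37/24x_2^3 + 59/24x_2^2 + 3/4x_2 - 2 → -4/21x_1x_2 - 2/7x_1 - 35/24x_2^5 - 5/8x_2^4 + 37/24x_2^3 + 59/24x_2^2 + 55/84x_2 - 44/21
  leading term x_1x_2: subtract (40/81)·g_5 from -4/21x_1x_2 - 2/7x_1 - 35/24x_2^5 - 5/8x_2^4 + 37/24x_2^3 + 59/24x_2^2 + 55/84x_2 - 44/21 → -58/81x_1 - 35/24x_2^5 - 805/648x_2^4 + 37/24x_2^3 + 1673/648x_2^2 + 491/324x_2 - 20/9
  leading term x_1: subtract (-58/9)·g_6 from -58/81x_1 - 35/24x_2^5 - 805/648x_2^4 + 37/24x_2^3 + 1673/648x_2^2 + 491/324x_2 - 20/9 → -35/24x_2^5 + 185/24x_2^4 + 37/24x_2^3 + 791/120x_2^2 - 461/36x_2 - 71/45
  leading term x_2^5: no divisor's leading term divides it; move -35/24x_2^5 to the remainder.
  leading term x_2^4: no divisor's leading term divides it; move 185/24x_2^4 to the remainder.
  leading term x_2^3: no divisor's leading term divides it; move 37/24x_2^3 to the remainder.
  leading term x_2^2: no divisor's leading term divides it; move 791/120x_2^2 to the remainder.
  leading term x_2: no divisor's leading term divides it; move -461/36x_2 to the remainder.
  leading term 1: no divisor's leading term divides it; move -71/45 to the remainder.
The remainder -35/24x_2^5 + 185/24x_2^4 + 37/24x_2^3 + 791/120x_2^2 - 461/36x_2 - 71/45 is nonzero, so it would be added as the next basis element.

S(g_1, g_4) = -1/3x_1x_2^2 - 1/3x_1x_2 - 35/24x_2^5 - 5/8x_2^4 + 37/24x_2^3 + 59/24x_2^2 + 3/4x_2 - 2; remainder on division = -35/24x_2^5 + 185/24x_2^4 + 37/24x_2^3 + 791/120x_2^2 - 461/36x_2 - 71/45.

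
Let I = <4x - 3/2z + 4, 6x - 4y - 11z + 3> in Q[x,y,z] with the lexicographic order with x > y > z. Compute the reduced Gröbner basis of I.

f_1 = 4x - 3/2z + 4, LT = x.
f_2 = 6x - 4y - 11z + 3, LT = x.

S(f_1,f_2): lcm = x. S = 2/3y + 35/24z + 1/2.
  leading term y: no divisor's leading term divides it; move 2/3y to the remainder.
  leading term z: no divisor's leading term divides it; move 35/24z to the remainder.
  leading term 1: no divisor's leading term divides it; move 1/2 to the remainder.
  remainder 2/3y + 35/24z + 1/2 ≠ 0; add g_3 = 2/3y + 35/24z + 1/2 to the basis.

The other S-polynomials (S(f_1,g_3), S(f_2,g_3)) all reduce to 0 modulo the current basis, so we have a Gröbner basis.
Inter-reduce: drop elements whose leading term is divisible by another's, tail-reduce, and make monic.

G = {x - 3/8z + 1, y + 35/16z + 3/4}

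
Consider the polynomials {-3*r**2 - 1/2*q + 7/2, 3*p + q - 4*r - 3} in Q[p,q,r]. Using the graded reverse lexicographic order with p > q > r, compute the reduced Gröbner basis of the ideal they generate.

f_1 = -3*r**2 - 1/2*q + 7/2, LT = r**2.
f_2 = 3*p + q - 4*r - 3, LT = p.

The S-polynomials (S(f_1,f_2)) all reduce to 0 modulo the current basis, so we have a Gröbner basis.

G = {r**2 + 1/6*q - 7/6, p + 1/3*q - 4/3*r - 1}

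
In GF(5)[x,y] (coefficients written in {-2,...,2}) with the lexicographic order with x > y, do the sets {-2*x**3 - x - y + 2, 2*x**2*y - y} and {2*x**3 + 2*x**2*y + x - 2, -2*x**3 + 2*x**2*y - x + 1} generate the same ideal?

Since reduced Gröbner bases are canonical representatives of ideals under a given ordering, it suffices to compute and compare them.
Buchberger on the first generating set:
f_1 = -2*x**3 - x - y + 2, LT = x**3.
f_2 = 2*x**2*y - y, LT = x**2*y.

S(f_1,f_2): lcm = x**3*y. S = x*y - 2*y**2 - y.
  reduce S modulo (f_1, f_2):
  remainder x*y - 2*y**2 - y ≠ 0; add g_3 = x*y - 2*y**2 - y to the basis.

S(f_2,g_3): lcm = x**2*y. S = 2*x*y**2 + x*y + 2*y.
  reduce S modulo (f_1, f_2, g_3):
  remainder -y**3 - y**2 - 2*y ≠ 0; add g_4 = -y**3 - y**2 - 2*y to the basis.

The other S-polynomials (S(f_1,g_3), S(f_1,g_4), S(f_2,g_4), S(g_3,g_4)) all reduce to 0 modulo the current basis, so we have a Gröbner basis.
Inter-reduce: drop elements whose leading term is divisible by another's, tail-reduce, and make monic.
Reduced Gröbner basis: {x**3 - 2*x - 2*y - 1, x*y - 2*y**2 - y, y**3 + y**2 + 2*y}.

Buchberger on the second generating set:
h_1 = 2*x**3 + 2*x**2*y + x - 2, LT = x**3.
h_2 = -2*x**3 + 2*x**2*y - x + 1, LT = x**3.

S(h_1,h_2): lcm = x**3. S = 2*x**2*y + 2.
  reduce S modulo (h_1, h_2):
  remainder 2*x**2*y + 2 ≠ 0; add k_3 = 2*x**2*y + 2 to the basis.

S(h_1,k_3): lcm = x**3*y. S = x**2*y**2 - 2*x*y - x - y.
  reduce S modulo (h_1, h_2, k_3):
  remainder -2*x*y - x - 2*y ≠ 0; add k_4 = -2*x*y - x - 2*y to the basis.

S(k_3,k_4): lcm = x**2*y. S = 2*x**2 - x*y + 1.
  reduce S modulo (h_1, h_2, k_3, k_4):
  remainder 2*x**2 - 2*x + y + 1 ≠ 0; add k_5 = 2*x**2 - 2*x + y + 1 to the basis.

S(k_3,k_5): lcm = x**2*y. S = x*y + 2*y**2 + 2*y + 1.
  reduce S modulo (h_1, h_2, k_3, k_4, k_5):
  remainder 2*x + 2*y**2 + y + 1 ≠ 0; add k_6 = 2*x + 2*y**2 + y + 1 to the basis.

S(k_3,k_6): lcm = x**2*y. S = -x*y**3 + 2*x*y**2 + 2*x*y + 1.
  reduce S modulo (h_1, h_2, k_3, k_4, k_5, k_6):
  remainder y**3 + y**2 + y - 1 ≠ 0; add k_7 = y**3 + y**2 + y - 1 to the basis.

The other S-polynomials (S(h_2,k_3), S(h_1,k_4), S(h_2,k_4), S(h_1,k_5), S(h_2,k_5), S(k_4,k_5), S(h_1,k_6), S(h_2,k_6), S(k_4,k_6), S(k_5,k_6), S(h_1,k_7), S(h_2,k_7), S(k_3,k_7), S(k_4,k_7), S(k_5,k_7), S(k_6,k_7)) all reduce to 0 modulo the current basis, so we have a Gröbner basis.
Inter-reduce: drop elements whose leading term is divisible by another's, tail-reduce, and make monic.
Reduced Gröbner basis: {x + y**2 - 2*y - 2, y**3 + y**2 + y - 1}.

These differ, so the ideals are not equal.

No, the ideals differ.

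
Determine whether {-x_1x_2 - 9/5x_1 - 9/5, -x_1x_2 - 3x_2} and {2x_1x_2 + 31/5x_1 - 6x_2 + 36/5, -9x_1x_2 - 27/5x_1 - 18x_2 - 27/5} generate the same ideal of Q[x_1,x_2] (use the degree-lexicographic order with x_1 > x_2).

For a fixed monomial order, each ideal has a unique reduced Gröbner basis; comparing bases decides equality.
Buchberger on the first generating set:
f_1 = -x_1x_2 - 9/5x_1 - 9/5, LT = x_1x_2.
f_2 = -x_1x_2 - 3x_2, LT = x_1x_2.

S(f_1,f_2): lcm = x_1x_2. S = 9/5x_1 - 3x_2 + 9/5.
  leading term x_1: no divisor's leading term divides it; move 9/5x_1 to the remainder.
  leading term x_2: no divisor's leading term divides it; move -3x_2 to the remainder.
  leading term 1: no divisor's leading term divides it; move 9/5 to the remainder.
  remainder 9/5x_1 - 3x_2 + 9/5 ≠ 0; add g_3 = 9/5x_1 - 3x_2 + 9/5 to the basis.

S(f_1,g_3): lcm = x_1x_2. S = 5/3x_2^2 + 9/5x_1 - x_2 + 9/5.
  leading term x_2^2: no divisor's leading term divides it; move 5/3x_2^2 to the remainder.
  leading term x_1: subtract (1)·g_3 from 9/5x_1 - x_2 + 9/5 → 2x_2
  leading term x_2: no divisor's leading term divides it; move 2x_2 to the remainder.
  remainder 5/3x_2^2 + 2x_2 ≠ 0; add g_4 = 5/3x_2^2 + 2x_2 to the basis.

The other S-polynomials (S(f_2,g_3), S(f_1,g_4), S(f_2,g_4), S(g_3,g_4)) all reduce to 0 modulo the current basis, so we have a Gröbner basis.
Inter-reduce: drop elements whose leading term is divisible by another's, tail-reduce, and make monic.
Reduced Gröbner basis: {x_2^2 + 6/5x_2, x_1 - 5/3x_2 + 1}.

Buchberger on the second generating set:
h_1 = 2x_1x_2 + 31/5x_1 - 6x_2 + 36/5, LT = x_1x_2.
h_2 = -9x_1x_2 - 27/5x_1 - 18x_2 - 27/5, LT = x_1x_2.

S(h_1,h_2): lcm = x_1x_2. S = 5/2x_1 - 5x_2 + 3.
  leading term x_1: no divisor's leading term divides it; move 5/2x_1 to the remainder.
  leading term x_2: no divisor's leading term divides it; move -5x_2 to the remainder.
  leading term 1: no divisor's leading term divides it; move 3 to the remainder.
  remainder 5/2x_1 - 5x_2 + 3 ≠ 0; add k_3 = 5/2x_1 - 5x_2 + 3 to the basis.

S(h_1,k_3): lcm = x_1x_2. S = 2x_2^2 + 31/10x_1 - 21/5x_2 + 18/5.
  leading term x_2^2: no divisor's leading term divides it; move 2x_2^2 to the remainder.
  leading term x_1: subtract (31/25)·k_3 from 31/10x_1 - 21/5x_2 + 18/5 → 2x_2 - 3/25
  leading term x_2: no divisor's leading term divides it; move 2x_2 to the remainder.
  leading term 1: no divisor's leading term divides it; move -3/25 to the remainder.
  remainder 2x_2^2 + 2x_2 - 3/25 ≠ 0; add k_4 = 2x_2^2 + 2x_2 - 3/25 to the basis.

The other S-polynomials (S(h_2,k_3), S(h_1,k_4), S(h_2,k_4), S(k_3,k_4)) all reduce to 0 modulo the current basis, so we have a Gröbner basis.
Inter-reduce: drop elements whose leading term is divisible by another's, tail-reduce, and make monic.
Reduced Gröbner basis: {x_2^2 + x_2 - 3/50, x_1 - 2x_2 + 6/5}.

Since the reduced bases disagree, the two ideals are not the same.

No, the ideals differ.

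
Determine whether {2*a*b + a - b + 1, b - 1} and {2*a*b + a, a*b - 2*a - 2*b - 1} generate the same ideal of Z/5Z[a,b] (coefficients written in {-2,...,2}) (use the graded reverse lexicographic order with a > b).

No, the ideals differ.

For a fixed monomial order, each ideal has a unique reduced Gröbner basis; comparing bases decides equality.
Buchberger on the first generating set:
f_1 = 2*a*b + a - b + 1, LT = a*b.
f_2 = b - 1, LT = b.

S(f_1,f_2): lcm = a*b. S = -a + 2*b - 2.
  reduce S modulo (f_1, f_2):
  remainder -a ≠ 0; add g_3 = -a to the basis.

The other S-polynomials (S(f_1,g_3), S(f_2,g_3)) all reduce to 0 modulo the current basis, so we have a Gröbner basis.
Inter-reduce: drop elements whose leading term is divisible by another's, tail-reduce, and make monic.
Reduced Gröbner basis: {a, b - 1}.

Buchberger on the second generating set:
h_1 = 2*a*b + a, LT = a*b.
h_2 = a*b - 2*a - 2*b - 1, LT = a*b.

S(h_1,h_2): lcm = a*b. S = 2*b + 1.
  reduce S modulo (h_1, h_2):
  remainder 2*b + 1 ≠ 0; add k_3 = 2*b + 1 to the basis.

The other S-polynomials (S(h_1,k_3), S(h_2,k_3)) all reduce to 0 modulo the current basis, so we have a Gröbner basis.
Inter-reduce: drop elements whose leading term is divisible by another's, tail-reduce, and make monic.
Reduced Gröbner basis: {b - 2}.

The bases are distinct; the ideals are different.
The choice of monomial ordering does not affect the verdict — as long as both bases are computed under the same ordering, their equality decides ideal equality.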